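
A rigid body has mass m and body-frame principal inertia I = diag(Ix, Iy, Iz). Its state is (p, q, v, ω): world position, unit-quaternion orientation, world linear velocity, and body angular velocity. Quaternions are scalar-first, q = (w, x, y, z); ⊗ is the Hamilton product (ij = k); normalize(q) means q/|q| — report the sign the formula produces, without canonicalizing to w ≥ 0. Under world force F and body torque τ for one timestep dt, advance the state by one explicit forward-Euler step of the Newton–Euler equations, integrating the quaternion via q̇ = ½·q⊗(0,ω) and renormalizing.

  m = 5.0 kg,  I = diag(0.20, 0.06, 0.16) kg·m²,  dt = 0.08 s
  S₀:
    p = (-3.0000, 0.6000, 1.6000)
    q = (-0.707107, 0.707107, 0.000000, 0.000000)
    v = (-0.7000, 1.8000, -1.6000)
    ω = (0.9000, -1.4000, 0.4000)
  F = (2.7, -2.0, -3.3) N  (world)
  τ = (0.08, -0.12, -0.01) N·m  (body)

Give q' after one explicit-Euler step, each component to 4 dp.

q⊗(0,ω) = (-0.6363963, -0.6363963, 0.7071070, -1.2727926)
q' = normalize(q + ½dt·q⊗(0,ω)) = (-0.7309, 0.6801, 0.0282, -0.0508)

q' = (-0.7309, 0.6801, 0.0282, -0.0508)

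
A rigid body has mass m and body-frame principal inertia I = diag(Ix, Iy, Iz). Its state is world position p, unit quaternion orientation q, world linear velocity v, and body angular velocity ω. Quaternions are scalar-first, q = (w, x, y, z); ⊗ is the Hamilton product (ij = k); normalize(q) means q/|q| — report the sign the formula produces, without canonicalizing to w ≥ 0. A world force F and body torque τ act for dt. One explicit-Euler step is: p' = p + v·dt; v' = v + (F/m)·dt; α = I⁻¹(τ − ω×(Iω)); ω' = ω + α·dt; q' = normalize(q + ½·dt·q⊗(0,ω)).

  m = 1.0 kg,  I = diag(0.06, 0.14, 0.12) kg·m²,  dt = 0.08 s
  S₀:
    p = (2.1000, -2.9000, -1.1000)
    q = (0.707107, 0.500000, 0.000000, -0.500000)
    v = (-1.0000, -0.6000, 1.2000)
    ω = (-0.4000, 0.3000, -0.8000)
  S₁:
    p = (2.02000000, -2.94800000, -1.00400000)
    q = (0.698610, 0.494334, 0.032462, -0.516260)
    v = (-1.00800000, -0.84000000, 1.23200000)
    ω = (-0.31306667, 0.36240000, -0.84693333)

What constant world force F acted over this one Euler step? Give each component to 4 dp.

F = (-0.1000, -3.0000, 0.4000)

Δv = v₁−v₀ = (-0.00800000, -0.24000000, 0.03200000)
applied force F = (-0.1000, -3.0000, 0.4000)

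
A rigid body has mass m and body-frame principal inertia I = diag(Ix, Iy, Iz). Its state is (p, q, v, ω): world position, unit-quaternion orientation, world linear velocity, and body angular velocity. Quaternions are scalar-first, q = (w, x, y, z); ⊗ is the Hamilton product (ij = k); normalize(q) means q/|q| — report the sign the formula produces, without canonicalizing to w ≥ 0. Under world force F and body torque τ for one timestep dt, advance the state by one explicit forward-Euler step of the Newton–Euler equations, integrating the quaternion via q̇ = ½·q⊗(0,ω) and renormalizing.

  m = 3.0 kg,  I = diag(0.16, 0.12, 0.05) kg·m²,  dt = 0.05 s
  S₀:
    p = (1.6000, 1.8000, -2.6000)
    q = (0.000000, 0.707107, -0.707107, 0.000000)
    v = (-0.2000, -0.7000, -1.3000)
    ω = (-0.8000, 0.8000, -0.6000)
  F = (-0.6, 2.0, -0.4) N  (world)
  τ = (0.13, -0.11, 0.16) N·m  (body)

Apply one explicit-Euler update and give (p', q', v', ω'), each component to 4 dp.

p' = (1.5900, 1.7650, -2.6650)
q' = (0.0283, 0.7173, -0.6961, 0.0000)
v' = (-0.2100, -0.6667, -1.3067)
ω' = (-0.7699, 0.7322, -0.4656)

a = (-0.2000, 0.6667, -0.1333)
new position p' = (1.5900, 1.7650, -2.6650)
v + (F/m)dt = (-0.2100, -0.6667, -1.3067)
ω×(Iω) gyroscopic = (0.0336, 0.0528, 0.0256)
(τ − ω×Iω)/I = (0.6025, -1.3567, 2.6880)
ω' = ω + α·dt = (-0.7699, 0.7322, -0.4656)
Hamilton product q⊗(0,ω) = (1.1313712, 0.4242642, 0.4242642, 0.0000000)
q + ½dt·q⊗(0,ω), renormalized = (0.0283, 0.7173, -0.6961, 0.0000)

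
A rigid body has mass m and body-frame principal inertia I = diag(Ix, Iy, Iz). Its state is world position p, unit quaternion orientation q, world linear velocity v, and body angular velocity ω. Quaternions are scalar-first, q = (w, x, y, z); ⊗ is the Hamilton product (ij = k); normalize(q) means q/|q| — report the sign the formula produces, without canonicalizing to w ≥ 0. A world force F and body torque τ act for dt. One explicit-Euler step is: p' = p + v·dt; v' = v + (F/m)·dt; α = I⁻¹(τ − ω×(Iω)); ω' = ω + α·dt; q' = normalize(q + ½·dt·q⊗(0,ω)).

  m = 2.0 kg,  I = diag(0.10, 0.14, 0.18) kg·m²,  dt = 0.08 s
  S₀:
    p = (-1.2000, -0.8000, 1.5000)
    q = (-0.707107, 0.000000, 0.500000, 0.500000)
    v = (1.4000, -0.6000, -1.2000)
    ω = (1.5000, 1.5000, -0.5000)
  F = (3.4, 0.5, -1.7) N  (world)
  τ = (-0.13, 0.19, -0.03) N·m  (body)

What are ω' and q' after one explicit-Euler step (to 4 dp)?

ω×(Iω) gyroscopic = (-0.0300, 0.0600, 0.0900)
α = I⁻¹(τ − ω×Iω) = (-1.0000, 0.9286, -0.6667)
new body rate ω' = (1.4200, 1.5743, -0.5533)
Hamilton product q⊗(0,ω) = (-0.5000000, -2.0606605, -0.3106605, -0.3964465)
updated quaternion q' = (-0.7244, -0.0821, 0.4857, 0.4823)

ω' = (1.4200, 1.5743, -0.5533)
q' = (-0.7244, -0.0821, 0.4857, 0.4823)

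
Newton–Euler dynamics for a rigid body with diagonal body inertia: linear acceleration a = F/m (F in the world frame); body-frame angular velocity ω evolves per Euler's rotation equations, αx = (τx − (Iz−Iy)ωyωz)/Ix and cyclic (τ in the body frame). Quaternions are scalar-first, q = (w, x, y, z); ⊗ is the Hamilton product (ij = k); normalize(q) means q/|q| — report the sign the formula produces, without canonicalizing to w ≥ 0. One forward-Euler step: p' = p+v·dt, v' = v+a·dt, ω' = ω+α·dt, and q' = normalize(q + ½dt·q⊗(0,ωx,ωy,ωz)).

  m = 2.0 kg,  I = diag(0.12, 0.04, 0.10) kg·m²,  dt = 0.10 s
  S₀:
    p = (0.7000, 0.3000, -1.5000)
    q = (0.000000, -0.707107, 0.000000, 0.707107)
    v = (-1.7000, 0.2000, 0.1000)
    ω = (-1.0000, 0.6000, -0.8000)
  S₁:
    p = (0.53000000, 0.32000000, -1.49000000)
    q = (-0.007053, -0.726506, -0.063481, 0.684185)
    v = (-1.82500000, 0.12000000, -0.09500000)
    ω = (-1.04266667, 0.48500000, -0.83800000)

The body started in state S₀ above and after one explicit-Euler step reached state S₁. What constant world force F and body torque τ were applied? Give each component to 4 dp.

F = (-2.5000, -1.6000, -3.9000)
τ = (-0.0800, -0.0300, 0.0100)

Δω = ω₁−ω₀ = (-0.04266667, -0.11500000, -0.03800000)
ω₀×(Iω₀) = (-0.0288, 0.0160, 0.0480)
I·α + gyro = (-0.0800, -0.0300, 0.0100)
v₁ − v₀ = (-0.12500000, -0.08000000, -0.19500000)
F = m·Δv/dt = (-2.5000, -1.6000, -3.9000)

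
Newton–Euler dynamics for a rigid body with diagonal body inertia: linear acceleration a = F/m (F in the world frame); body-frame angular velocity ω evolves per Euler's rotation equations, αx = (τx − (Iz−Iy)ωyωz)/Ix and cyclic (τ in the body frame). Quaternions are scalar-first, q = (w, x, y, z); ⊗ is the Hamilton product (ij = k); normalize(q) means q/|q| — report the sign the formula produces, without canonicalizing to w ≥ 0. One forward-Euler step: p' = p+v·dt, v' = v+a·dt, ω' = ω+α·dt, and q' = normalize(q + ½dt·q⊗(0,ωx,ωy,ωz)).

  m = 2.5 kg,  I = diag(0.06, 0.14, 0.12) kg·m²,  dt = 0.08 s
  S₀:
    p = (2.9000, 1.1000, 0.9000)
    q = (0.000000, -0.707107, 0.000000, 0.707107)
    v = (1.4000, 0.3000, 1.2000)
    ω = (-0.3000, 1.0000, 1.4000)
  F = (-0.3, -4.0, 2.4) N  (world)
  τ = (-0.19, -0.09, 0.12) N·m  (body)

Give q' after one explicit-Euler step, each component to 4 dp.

q' = (-0.0480, -0.7336, 0.0310, 0.6772)

2q̇ = q⊗(0,ω) = (-1.2020819, -0.7071070, 0.7778177, -0.7071070)
q + ½dt·q⊗(0,ω), renormalized = (-0.0480, -0.7336, 0.0310, 0.6772)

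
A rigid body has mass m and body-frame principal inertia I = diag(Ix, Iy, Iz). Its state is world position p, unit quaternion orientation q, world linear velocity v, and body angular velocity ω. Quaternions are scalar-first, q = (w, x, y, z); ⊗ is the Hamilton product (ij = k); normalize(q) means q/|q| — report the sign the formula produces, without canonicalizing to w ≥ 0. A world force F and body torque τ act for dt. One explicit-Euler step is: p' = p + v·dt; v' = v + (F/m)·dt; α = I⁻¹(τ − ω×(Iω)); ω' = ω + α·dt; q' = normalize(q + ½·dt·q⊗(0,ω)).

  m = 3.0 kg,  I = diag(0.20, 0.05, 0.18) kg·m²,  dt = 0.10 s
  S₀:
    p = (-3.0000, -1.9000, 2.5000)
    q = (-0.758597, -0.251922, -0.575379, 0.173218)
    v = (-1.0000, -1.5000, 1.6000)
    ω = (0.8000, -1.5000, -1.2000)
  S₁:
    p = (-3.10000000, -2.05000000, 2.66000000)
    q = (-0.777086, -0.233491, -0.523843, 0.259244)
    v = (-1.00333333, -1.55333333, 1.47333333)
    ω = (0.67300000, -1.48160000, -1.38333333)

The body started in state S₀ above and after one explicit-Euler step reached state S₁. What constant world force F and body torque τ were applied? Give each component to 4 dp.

Δω = ω₁−ω₀ = (-0.12700000, 0.01840000, -0.18333333)
applied torque τ = (-0.0200, -0.0100, -0.1500)
Δv = v₁−v₀ = (-0.00333333, -0.05333333, -0.12666667)
applied force F = (-0.1000, -1.6000, -3.8000)

F = (-0.1000, -1.6000, -3.8000)
τ = (-0.0200, -0.0100, -0.1500)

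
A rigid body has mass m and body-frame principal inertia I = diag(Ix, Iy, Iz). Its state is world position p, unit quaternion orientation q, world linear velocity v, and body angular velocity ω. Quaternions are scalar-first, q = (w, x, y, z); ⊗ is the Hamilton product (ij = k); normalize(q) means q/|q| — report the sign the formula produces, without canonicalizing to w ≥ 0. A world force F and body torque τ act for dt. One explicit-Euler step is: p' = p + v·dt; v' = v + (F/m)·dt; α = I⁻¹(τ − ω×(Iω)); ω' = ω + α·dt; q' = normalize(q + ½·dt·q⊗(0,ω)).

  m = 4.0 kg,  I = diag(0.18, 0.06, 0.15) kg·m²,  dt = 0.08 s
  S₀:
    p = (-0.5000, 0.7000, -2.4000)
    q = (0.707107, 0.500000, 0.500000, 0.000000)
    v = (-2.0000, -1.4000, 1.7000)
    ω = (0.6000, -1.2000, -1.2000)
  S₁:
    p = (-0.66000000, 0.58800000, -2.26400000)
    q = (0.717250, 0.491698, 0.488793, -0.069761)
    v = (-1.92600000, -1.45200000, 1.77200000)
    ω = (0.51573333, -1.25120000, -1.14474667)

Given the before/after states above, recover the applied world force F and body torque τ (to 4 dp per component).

F = (3.7000, -2.6000, 3.6000)
τ = (-0.0600, -0.0600, 0.1900)

v₁ − v₀ = (0.07400000, -0.05200000, 0.07200000)
m·(v₁−v₀)/dt = (3.7000, -2.6000, 3.6000)
rate change Δω = (-0.08426667, -0.05120000, 0.05525333)
I·α + gyro = (-0.0600, -0.0600, 0.1900)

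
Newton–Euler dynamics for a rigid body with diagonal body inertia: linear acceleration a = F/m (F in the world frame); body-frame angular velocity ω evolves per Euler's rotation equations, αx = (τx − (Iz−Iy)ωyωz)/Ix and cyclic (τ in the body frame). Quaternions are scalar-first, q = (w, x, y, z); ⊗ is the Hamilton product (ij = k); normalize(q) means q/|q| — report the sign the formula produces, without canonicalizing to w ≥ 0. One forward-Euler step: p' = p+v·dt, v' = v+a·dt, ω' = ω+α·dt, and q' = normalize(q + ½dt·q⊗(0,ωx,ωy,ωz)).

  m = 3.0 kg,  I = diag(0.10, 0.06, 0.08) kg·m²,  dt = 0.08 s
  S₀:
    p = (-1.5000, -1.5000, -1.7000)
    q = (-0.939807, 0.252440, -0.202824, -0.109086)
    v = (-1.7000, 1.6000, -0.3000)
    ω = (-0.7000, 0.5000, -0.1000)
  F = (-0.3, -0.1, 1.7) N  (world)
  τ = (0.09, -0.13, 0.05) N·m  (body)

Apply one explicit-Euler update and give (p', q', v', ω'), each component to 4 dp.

gyro term ω×Iω = (-0.0010, 0.0014, 0.0140)
(τ − ω×Iω)/I = (0.9100, -2.1900, 0.4500)
new body rate ω' = (-0.6272, 0.3248, -0.0640)
Hamilton product q⊗(0,ω) = (0.2672114, 0.7326903, -0.3682993, 0.0782239)
updated quaternion q' = (-0.9286, 0.2816, -0.2174, -0.1059)
a = F/m = (-0.1000, -0.0333, 0.5667)
p + v·dt = (-1.6360, -1.3720, -1.7240)
v + (F/m)dt = (-1.7080, 1.5973, -0.2547)

p' = (-1.6360, -1.3720, -1.7240)
q' = (-0.9286, 0.2816, -0.2174, -0.1059)
v' = (-1.7080, 1.5973, -0.2547)
ω' = (-0.6272, 0.3248, -0.0640)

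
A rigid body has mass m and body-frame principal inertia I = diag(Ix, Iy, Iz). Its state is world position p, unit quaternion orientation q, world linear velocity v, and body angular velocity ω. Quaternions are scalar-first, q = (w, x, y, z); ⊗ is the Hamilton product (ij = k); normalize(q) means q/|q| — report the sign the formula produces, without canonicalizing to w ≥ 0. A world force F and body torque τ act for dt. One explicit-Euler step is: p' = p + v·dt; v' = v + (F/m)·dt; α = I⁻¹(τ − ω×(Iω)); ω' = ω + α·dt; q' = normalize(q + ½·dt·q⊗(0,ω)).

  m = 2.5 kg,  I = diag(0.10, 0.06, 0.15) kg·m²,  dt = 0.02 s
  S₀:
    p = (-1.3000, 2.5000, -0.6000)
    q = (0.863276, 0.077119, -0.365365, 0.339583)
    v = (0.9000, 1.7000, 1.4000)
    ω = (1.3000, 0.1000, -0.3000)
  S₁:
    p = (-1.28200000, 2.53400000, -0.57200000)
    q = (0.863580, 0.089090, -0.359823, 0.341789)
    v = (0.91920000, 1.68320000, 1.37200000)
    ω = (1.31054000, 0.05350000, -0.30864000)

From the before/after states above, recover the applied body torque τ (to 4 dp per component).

rate change Δω = (0.01054000, -0.04650000, -0.00864000)
I·α + gyro = (0.0500, -0.1200, -0.0700)

τ = (0.0500, -0.1200, -0.0700)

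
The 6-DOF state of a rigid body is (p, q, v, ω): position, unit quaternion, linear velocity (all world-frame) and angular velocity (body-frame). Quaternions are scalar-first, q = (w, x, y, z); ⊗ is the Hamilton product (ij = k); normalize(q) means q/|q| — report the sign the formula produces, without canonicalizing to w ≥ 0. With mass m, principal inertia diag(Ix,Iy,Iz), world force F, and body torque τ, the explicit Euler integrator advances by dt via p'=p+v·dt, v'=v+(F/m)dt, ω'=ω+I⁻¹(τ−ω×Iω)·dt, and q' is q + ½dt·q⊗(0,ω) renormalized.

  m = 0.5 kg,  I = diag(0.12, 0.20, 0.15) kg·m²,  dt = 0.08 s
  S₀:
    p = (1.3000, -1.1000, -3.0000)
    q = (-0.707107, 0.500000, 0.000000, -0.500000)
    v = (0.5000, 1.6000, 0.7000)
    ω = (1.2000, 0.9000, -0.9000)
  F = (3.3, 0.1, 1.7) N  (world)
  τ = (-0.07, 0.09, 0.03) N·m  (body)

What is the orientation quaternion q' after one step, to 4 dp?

q' = (-0.7473, 0.4829, -0.0314, -0.4554)

q⊗(0,ω) = (-1.0500000, -0.3985284, -0.7863963, 1.0863963)
q' = normalize(q + ½dt·q⊗(0,ω)) = (-0.7473, 0.4829, -0.0314, -0.4554)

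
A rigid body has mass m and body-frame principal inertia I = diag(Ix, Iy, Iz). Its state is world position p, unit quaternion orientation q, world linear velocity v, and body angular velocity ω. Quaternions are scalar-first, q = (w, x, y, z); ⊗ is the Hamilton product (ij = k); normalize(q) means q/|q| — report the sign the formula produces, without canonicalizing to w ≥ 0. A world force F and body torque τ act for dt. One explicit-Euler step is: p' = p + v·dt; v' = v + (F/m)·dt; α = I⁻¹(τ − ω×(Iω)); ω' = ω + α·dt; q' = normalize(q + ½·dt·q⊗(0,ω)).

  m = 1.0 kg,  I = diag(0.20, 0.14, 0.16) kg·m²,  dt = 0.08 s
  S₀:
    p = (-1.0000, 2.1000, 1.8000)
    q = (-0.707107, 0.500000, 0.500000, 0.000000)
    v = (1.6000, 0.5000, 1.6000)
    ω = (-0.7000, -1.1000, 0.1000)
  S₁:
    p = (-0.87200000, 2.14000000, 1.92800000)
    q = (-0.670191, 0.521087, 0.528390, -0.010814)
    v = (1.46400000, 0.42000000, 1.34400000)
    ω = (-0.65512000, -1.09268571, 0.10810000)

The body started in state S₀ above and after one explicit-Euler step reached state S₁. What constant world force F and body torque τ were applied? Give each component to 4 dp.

F = (-1.7000, -1.0000, -3.2000)
τ = (0.1100, 0.0100, -0.0300)

velocity change Δv = (-0.13600000, -0.08000000, -0.25600000)
applied force F = (-1.7000, -1.0000, -3.2000)
Δω = ω₁−ω₀ = (0.04488000, 0.00731429, 0.00810000)
applied torque τ = (0.1100, 0.0100, -0.0300)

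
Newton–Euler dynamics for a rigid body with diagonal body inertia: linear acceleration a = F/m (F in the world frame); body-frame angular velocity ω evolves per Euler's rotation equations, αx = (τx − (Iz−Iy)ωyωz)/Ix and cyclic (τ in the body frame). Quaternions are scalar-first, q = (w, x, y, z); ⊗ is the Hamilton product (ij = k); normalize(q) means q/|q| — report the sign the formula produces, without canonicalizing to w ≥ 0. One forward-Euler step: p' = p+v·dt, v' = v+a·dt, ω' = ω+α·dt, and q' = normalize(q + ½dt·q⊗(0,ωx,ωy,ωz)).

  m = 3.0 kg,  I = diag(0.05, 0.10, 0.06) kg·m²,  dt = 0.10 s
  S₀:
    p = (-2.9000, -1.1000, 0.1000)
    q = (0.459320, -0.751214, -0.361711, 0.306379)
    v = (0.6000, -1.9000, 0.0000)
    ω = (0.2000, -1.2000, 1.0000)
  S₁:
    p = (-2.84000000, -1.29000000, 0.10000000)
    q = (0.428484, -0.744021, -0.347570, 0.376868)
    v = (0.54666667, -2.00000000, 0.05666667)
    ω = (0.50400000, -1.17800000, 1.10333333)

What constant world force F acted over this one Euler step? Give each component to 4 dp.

v₁ − v₀ = (-0.05333333, -0.10000000, 0.05666667)
applied force F = (-1.6000, -3.0000, 1.7000)

F = (-1.6000, -3.0000, 1.7000)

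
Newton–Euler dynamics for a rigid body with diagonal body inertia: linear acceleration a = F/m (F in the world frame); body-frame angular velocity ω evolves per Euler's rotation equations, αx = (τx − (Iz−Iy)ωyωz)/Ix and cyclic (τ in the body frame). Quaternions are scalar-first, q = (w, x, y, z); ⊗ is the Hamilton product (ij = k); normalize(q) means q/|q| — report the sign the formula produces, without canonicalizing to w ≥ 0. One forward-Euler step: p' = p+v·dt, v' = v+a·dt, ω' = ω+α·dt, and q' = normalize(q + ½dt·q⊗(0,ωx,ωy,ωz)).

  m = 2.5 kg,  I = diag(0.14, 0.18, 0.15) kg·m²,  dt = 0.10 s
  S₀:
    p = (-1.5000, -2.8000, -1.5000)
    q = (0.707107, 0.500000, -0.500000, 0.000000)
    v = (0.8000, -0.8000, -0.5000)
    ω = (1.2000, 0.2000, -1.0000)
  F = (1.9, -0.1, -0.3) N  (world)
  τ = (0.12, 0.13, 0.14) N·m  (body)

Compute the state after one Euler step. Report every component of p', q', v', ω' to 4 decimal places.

p' = (-1.4200, -2.8800, -1.5500)
q' = (0.6800, 0.5657, -0.4665, -0.0004)
v' = (0.8760, -0.8040, -0.5120)
ω' = (1.2814, 0.2656, -0.9131)

(τ − ω×Iω)/I = (0.8143, 0.6556, 0.8693)
new body rate ω' = (1.2814, 0.2656, -0.9131)
2q̇ = q⊗(0,ω) = (-0.5000000, 1.3485284, 0.6414214, -0.0071070)
updated quaternion q' = (0.6800, 0.5657, -0.4665, -0.0004)
a = F/m = (0.7600, -0.0400, -0.1200)
p + v·dt = (-1.4200, -2.8800, -1.5500)
new velocity v' = (0.8760, -0.8040, -0.5120)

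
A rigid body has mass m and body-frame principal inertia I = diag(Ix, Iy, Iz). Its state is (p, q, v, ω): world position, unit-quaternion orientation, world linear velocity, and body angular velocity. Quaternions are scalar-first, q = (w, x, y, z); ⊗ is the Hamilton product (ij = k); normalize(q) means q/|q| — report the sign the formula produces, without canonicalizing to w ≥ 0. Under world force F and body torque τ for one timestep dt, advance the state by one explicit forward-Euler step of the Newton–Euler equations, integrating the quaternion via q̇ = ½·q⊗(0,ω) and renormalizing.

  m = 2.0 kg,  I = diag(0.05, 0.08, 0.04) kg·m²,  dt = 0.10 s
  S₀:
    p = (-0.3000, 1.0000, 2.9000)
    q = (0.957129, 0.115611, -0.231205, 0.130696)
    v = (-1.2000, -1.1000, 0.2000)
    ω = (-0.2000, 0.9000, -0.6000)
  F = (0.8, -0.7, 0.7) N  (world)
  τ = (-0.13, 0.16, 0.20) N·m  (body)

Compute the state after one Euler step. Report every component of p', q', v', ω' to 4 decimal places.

p' = (-0.4200, 0.8900, 2.9200)
q' = (0.9711, 0.1069, -0.1857, 0.1047)
v' = (-1.1600, -1.1350, 0.2350)
ω' = (-0.5032, 1.0985, -0.0865)

p + v·dt = (-0.4200, 0.8900, 2.9200)
new velocity v' = (-1.1600, -1.1350, 0.2350)
gyro term ω×Iω = (0.0216, 0.0012, -0.0054)
α = I⁻¹(τ − ω×Iω) = (-3.0320, 1.9850, 5.1350)
new body rate ω' = (-0.5032, 1.0985, -0.0865)
Hamilton product q⊗(0,ω) = (0.3096243, -0.1703292, 0.9046435, -0.5164685)
q + ½dt·q⊗(0,ω), renormalized = (0.9711, 0.1069, -0.1857, 0.1047)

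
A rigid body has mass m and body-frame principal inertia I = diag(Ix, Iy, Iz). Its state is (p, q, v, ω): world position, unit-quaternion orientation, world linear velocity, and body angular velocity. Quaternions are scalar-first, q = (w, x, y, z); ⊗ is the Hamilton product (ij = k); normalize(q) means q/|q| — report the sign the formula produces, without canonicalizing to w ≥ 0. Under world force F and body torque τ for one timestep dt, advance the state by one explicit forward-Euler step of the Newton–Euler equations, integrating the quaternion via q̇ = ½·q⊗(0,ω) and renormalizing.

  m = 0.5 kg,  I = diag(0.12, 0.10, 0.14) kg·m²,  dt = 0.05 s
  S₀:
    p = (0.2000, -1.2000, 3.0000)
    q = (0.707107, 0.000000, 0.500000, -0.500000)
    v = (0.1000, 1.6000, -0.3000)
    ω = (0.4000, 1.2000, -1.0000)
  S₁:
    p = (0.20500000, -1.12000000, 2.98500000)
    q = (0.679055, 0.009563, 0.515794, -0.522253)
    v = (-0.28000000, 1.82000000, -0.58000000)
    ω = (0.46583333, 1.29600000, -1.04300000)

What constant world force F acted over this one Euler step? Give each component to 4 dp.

Δv = v₁−v₀ = (-0.38000000, 0.22000000, -0.28000000)
applied force F = (-3.8000, 2.2000, -2.8000)

F = (-3.8000, 2.2000, -2.8000)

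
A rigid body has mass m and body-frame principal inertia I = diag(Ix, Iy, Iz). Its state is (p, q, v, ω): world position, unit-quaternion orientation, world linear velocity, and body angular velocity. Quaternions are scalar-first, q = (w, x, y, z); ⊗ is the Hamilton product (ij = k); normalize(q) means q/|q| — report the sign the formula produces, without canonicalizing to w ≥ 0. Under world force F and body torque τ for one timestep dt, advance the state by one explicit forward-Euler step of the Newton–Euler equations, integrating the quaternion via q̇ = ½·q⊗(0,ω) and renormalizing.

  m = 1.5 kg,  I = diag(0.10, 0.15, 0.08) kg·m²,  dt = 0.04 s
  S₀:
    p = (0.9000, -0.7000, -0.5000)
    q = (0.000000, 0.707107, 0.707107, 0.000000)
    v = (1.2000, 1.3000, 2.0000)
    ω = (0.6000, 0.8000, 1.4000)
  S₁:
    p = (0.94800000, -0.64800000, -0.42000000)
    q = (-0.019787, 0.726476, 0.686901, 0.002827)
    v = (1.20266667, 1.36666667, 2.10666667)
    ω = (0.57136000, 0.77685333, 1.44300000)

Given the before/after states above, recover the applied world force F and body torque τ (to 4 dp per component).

F = (0.1000, 2.5000, 4.0000)
τ = (-0.1500, -0.0700, 0.1100)

velocity change Δv = (0.00266667, 0.06666667, 0.10666667)
applied force F = (0.1000, 2.5000, 4.0000)
rate change Δω = (-0.02864000, -0.02314667, 0.04300000)
ω₀×(Iω₀) = (-0.0784, 0.0168, 0.0240)
applied torque τ = (-0.1500, -0.0700, 0.1100)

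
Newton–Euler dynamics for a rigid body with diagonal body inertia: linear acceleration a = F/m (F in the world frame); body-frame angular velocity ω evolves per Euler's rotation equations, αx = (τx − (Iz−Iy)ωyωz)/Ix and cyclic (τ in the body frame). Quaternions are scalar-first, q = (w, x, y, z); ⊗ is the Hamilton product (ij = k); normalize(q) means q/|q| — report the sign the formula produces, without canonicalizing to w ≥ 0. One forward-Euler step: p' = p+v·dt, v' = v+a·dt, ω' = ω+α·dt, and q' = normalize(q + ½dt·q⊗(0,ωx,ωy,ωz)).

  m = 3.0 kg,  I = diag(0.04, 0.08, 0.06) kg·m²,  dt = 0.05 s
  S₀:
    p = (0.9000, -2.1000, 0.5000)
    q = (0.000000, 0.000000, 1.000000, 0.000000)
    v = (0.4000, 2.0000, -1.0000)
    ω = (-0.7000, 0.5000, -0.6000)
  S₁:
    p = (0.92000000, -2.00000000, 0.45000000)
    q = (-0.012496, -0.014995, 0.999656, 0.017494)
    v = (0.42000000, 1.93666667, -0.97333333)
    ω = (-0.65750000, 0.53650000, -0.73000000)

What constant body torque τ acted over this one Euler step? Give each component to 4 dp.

rate change Δω = (0.04250000, 0.03650000, -0.13000000)
ω₀×(Iω₀) = (0.0060, -0.0084, -0.0140)
applied torque τ = (0.0400, 0.0500, -0.1700)

τ = (0.0400, 0.0500, -0.1700)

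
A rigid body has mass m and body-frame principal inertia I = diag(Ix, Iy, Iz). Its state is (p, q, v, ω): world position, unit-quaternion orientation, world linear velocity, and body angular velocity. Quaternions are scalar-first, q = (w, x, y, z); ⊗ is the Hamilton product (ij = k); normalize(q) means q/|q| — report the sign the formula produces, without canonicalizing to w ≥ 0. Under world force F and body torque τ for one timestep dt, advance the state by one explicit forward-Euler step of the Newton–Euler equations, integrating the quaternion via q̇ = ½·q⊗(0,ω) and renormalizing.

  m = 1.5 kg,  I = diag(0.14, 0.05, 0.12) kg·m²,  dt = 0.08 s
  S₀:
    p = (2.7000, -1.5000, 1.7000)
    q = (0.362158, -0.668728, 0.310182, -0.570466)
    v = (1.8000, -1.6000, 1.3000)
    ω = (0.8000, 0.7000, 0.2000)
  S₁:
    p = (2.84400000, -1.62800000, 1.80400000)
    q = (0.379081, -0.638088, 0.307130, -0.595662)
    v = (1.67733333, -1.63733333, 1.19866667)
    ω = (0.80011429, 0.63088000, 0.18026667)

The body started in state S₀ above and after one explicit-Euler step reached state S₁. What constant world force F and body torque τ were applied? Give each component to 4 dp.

F = (-2.3000, -0.7000, -1.9000)
τ = (0.0100, -0.0400, -0.0800)

v₁ − v₀ = (-0.12266667, -0.03733333, -0.10133333)
F = m·Δv/dt = (-2.3000, -0.7000, -1.9000)
Δω = ω₁−ω₀ = (0.00011429, -0.06912000, -0.01973333)
gyro term ω₀×Iω₀ = (0.0098, 0.0032, -0.0504)
τ = I·(Δω/dt) + ω₀×(Iω₀) = (0.0100, -0.0400, -0.0800)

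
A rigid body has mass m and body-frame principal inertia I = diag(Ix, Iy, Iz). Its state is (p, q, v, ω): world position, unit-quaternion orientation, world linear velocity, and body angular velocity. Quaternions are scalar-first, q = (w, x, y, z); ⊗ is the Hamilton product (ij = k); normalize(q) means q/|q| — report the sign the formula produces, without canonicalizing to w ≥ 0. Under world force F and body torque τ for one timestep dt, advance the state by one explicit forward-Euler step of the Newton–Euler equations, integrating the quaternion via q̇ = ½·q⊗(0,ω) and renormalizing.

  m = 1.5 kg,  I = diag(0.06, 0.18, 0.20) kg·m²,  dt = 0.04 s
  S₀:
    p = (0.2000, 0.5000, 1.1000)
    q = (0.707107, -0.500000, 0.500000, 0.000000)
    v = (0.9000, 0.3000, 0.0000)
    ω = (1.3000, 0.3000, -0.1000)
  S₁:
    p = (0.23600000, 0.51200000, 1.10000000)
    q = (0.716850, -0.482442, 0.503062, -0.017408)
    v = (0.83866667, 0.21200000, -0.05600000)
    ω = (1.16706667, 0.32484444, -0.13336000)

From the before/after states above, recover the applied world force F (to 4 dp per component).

velocity change Δv = (-0.06133333, -0.08800000, -0.05600000)
applied force F = (-2.3000, -3.3000, -2.1000)

F = (-2.3000, -3.3000, -2.1000)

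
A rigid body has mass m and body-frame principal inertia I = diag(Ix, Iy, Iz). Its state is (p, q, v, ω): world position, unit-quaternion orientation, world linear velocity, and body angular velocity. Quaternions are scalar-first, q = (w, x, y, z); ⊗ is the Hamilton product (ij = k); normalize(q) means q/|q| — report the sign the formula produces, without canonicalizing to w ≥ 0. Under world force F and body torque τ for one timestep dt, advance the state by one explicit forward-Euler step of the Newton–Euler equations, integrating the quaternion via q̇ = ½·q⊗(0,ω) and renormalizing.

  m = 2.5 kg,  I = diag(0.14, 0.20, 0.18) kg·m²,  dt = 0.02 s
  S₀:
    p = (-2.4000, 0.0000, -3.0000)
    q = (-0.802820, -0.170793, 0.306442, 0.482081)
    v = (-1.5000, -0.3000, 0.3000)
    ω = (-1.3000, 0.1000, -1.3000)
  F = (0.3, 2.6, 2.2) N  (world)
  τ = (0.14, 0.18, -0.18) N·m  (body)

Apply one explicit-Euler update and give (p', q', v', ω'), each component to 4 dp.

gyro term ω×Iω = (0.0026, -0.0676, -0.0078)
(τ − ω×Iω)/I = (0.9814, 1.2380, -0.9567)
ω' = ω + α·dt = (-1.2804, 0.1248, -1.3191)
Hamilton product q⊗(0,ω) = (0.3740302, 0.5970833, -0.9290182, 1.4249613)
q' = normalize(q + ½dt·q⊗(0,ω)) = (-0.7989, -0.1648, 0.2971, 0.4962)
p + v·dt = (-2.4300, -0.0060, -2.9940)
v' = v + a·dt = (-1.4976, -0.2792, 0.3176)

p' = (-2.4300, -0.0060, -2.9940)
q' = (-0.7989, -0.1648, 0.2971, 0.4962)
v' = (-1.4976, -0.2792, 0.3176)
ω' = (-1.2804, 0.1248, -1.3191)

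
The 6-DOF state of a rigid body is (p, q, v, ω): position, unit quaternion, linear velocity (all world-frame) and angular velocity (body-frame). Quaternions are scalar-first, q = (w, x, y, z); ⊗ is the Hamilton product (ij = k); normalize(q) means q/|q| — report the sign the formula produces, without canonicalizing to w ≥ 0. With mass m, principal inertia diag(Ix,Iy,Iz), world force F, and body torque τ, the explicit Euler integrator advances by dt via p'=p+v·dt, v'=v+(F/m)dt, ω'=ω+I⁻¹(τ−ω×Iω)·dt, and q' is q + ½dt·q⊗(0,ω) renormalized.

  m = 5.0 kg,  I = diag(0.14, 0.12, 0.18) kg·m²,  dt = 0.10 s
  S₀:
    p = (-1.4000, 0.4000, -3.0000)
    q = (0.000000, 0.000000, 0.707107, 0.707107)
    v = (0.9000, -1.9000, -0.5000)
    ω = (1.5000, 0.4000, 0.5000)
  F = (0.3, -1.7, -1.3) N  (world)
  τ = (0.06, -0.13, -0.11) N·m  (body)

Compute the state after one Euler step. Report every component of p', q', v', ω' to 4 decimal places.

a = (0.0600, -0.3400, -0.2600)
p' = p + v·dt = (-1.3100, 0.2100, -3.0500)
v + (F/m)dt = (0.9060, -1.9340, -0.5260)
(τ − ω×Iω)/I = (0.3429, -0.8333, -0.5444)
ω + α·dt = (1.5343, 0.3167, 0.4456)
Hamilton product q⊗(0,ω) = (-0.6363963, 0.0707107, 1.0606605, -1.0606605)
q' = normalize(q + ½dt·q⊗(0,ω)) = (-0.0317, 0.0035, 0.7576, 0.6519)

p' = (-1.3100, 0.2100, -3.0500)
q' = (-0.0317, 0.0035, 0.7576, 0.6519)
v' = (0.9060, -1.9340, -0.5260)
ω' = (1.5343, 0.3167, 0.4456)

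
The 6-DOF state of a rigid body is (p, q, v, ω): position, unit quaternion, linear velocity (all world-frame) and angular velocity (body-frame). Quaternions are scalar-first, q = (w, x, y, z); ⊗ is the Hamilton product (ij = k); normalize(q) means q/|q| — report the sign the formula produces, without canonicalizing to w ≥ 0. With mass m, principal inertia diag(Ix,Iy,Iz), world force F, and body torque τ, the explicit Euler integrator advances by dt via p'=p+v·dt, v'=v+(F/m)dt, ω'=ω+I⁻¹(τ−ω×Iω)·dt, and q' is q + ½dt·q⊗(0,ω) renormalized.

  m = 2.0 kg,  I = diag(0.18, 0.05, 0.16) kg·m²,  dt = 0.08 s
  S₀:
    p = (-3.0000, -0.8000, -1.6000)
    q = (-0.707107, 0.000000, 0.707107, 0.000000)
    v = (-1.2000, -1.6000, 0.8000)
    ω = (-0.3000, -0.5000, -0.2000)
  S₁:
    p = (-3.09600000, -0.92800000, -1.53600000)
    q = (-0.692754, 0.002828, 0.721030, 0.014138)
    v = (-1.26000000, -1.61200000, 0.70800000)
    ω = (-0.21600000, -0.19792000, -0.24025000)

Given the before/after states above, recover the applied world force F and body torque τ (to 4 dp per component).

rate change Δω = (0.08400000, 0.30208000, -0.04025000)
precession coupling = (0.0110, 0.0012, -0.0195)
τ = I·(Δω/dt) + ω₀×(Iω₀) = (0.2000, 0.1900, -0.1000)
Δv = v₁−v₀ = (-0.06000000, -0.01200000, -0.09200000)
F = m·Δv/dt = (-1.5000, -0.3000, -2.3000)

F = (-1.5000, -0.3000, -2.3000)
τ = (0.2000, 0.1900, -0.1000)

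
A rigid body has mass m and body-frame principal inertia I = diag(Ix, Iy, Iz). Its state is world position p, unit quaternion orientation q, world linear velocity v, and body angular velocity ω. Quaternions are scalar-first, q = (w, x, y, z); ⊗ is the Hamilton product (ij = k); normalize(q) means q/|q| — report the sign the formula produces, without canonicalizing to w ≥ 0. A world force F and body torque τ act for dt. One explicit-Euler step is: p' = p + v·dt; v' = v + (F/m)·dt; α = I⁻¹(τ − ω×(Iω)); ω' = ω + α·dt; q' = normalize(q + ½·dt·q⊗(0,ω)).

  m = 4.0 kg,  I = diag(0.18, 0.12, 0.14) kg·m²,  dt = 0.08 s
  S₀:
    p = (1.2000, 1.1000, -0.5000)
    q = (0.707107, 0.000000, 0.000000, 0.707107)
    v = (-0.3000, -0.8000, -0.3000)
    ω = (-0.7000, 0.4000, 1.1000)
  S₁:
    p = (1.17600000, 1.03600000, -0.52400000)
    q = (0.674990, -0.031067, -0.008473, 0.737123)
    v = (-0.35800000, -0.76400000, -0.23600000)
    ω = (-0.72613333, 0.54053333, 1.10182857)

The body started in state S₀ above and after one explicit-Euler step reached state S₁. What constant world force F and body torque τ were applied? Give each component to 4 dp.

ω₁ − ω₀ = (-0.02613333, 0.14053333, 0.00182857)
gyro term ω₀×Iω₀ = (0.0088, -0.0308, 0.0168)
applied torque τ = (-0.0500, 0.1800, 0.0200)
v₁ − v₀ = (-0.05800000, 0.03600000, 0.06400000)
m·(v₁−v₀)/dt = (-2.9000, 1.8000, 3.2000)

F = (-2.9000, 1.8000, 3.2000)
τ = (-0.0500, 0.1800, 0.0200)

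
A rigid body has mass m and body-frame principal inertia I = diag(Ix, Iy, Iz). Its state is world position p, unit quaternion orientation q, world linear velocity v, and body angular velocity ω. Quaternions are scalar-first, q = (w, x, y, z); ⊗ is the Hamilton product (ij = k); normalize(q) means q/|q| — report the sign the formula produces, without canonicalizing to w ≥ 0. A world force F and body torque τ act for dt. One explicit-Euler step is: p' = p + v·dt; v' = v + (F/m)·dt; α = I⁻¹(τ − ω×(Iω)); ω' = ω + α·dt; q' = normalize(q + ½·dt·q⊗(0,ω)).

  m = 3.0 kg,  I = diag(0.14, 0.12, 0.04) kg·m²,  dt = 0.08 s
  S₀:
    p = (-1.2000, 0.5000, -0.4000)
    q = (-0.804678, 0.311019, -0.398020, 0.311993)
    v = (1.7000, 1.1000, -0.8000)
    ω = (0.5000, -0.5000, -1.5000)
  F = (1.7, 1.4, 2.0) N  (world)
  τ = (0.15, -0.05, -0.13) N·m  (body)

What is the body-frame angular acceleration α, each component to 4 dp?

α = (1.5000, 0.2083, -3.3750)

precession coupling ω×(Iω) = (-0.0600, -0.0750, 0.0050)
α = I⁻¹(τ − ω×Iω) = (1.5000, 0.2083, -3.3750)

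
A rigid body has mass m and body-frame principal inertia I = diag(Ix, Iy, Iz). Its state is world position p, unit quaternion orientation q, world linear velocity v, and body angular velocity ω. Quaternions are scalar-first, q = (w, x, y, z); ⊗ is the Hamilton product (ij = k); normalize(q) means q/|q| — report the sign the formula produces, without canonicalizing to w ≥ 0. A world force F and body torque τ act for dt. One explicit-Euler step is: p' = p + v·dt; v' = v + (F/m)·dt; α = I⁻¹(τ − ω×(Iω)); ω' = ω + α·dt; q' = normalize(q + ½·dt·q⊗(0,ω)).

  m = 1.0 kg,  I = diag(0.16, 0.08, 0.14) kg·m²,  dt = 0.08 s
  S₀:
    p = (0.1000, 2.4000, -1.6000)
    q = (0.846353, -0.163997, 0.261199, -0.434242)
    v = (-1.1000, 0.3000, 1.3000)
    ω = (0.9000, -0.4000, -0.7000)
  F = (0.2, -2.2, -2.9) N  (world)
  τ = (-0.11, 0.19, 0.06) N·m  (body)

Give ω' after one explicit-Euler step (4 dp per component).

angular accel α = (-0.7925, 2.5325, 0.2229)
new body rate ω' = (0.8366, -0.1974, -0.6822)

ω' = (0.8366, -0.1974, -0.6822)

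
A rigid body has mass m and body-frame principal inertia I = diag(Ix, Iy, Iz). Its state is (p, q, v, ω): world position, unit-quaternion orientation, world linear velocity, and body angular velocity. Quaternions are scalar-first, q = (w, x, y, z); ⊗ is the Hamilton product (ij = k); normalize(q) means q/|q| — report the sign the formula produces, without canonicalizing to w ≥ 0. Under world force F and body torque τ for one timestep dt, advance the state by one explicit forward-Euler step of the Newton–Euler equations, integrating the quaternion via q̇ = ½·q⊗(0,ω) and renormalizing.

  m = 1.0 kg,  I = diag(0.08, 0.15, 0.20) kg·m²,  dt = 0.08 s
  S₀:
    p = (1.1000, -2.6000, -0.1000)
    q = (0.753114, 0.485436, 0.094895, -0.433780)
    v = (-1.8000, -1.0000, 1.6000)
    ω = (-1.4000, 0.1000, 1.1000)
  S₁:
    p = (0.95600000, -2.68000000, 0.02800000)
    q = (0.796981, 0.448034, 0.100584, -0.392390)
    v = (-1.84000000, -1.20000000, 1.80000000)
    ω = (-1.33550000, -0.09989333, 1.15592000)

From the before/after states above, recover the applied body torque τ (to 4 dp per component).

τ = (0.0700, -0.1900, 0.1300)

rate change Δω = (0.06450000, -0.19989333, 0.05592000)
ω₀×(Iω₀) = (0.0055, 0.1848, -0.0098)
applied torque τ = (0.0700, -0.1900, 0.1300)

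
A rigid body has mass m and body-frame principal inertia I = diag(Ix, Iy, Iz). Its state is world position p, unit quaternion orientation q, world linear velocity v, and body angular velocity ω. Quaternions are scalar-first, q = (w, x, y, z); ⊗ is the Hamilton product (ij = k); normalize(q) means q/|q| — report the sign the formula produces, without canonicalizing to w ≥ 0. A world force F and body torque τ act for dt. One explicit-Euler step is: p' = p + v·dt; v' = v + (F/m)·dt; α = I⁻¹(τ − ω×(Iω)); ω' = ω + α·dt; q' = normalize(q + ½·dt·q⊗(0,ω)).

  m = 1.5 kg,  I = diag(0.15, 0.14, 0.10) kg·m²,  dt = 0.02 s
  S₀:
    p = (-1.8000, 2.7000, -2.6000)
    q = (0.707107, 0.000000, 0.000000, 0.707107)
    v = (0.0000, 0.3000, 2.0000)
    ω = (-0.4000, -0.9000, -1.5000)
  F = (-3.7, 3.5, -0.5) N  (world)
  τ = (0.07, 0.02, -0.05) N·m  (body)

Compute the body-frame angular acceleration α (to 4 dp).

gyro term ω×Iω = (-0.0540, 0.0300, -0.0036)
angular accel α = (0.8267, -0.0714, -0.4640)

α = (0.8267, -0.0714, -0.4640)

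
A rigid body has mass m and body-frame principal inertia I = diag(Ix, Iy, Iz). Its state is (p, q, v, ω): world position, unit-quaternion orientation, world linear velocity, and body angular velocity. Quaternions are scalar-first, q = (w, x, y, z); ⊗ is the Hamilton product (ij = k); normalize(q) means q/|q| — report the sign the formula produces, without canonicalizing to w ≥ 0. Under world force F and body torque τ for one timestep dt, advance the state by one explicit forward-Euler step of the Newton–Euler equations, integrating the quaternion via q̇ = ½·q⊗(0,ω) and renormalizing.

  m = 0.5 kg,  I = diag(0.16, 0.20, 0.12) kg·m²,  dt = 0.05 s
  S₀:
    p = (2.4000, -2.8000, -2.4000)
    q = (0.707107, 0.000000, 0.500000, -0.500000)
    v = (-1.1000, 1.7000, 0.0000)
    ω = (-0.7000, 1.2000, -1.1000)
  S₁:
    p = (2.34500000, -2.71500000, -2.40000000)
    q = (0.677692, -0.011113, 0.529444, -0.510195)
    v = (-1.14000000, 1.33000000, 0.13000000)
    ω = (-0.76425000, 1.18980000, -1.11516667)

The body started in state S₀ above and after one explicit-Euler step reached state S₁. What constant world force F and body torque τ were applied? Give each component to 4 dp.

v₁ − v₀ = (-0.04000000, -0.37000000, 0.13000000)
F = m·Δv/dt = (-0.4000, -3.7000, 1.3000)
Δω = ω₁−ω₀ = (-0.06425000, -0.01020000, -0.01516667)
precession coupling = (0.1056, 0.0308, -0.0336)
applied torque τ = (-0.1000, -0.0100, -0.0700)

F = (-0.4000, -3.7000, 1.3000)
τ = (-0.1000, -0.0100, -0.0700)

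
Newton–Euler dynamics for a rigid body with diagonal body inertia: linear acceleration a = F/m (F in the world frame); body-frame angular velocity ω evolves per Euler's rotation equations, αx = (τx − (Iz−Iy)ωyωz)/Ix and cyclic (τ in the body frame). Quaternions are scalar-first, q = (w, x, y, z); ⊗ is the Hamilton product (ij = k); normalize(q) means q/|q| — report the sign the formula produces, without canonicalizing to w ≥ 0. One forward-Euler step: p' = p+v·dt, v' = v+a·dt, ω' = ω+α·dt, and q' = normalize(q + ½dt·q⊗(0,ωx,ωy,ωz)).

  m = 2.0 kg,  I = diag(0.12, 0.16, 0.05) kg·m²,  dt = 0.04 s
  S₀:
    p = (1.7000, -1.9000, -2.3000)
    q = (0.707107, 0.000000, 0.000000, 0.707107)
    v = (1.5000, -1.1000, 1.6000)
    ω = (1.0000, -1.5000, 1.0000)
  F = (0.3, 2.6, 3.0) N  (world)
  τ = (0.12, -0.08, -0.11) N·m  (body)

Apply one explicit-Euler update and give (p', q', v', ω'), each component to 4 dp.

linear accel F/m = (0.1500, 1.3000, 1.5000)
new position p' = (1.7600, -1.9440, -2.2360)
v + (F/m)dt = (1.5060, -1.0480, 1.6600)
gyro term ω×Iω = (0.1650, 0.0700, -0.0600)
α = I⁻¹(τ − ω×Iω) = (-0.3750, -0.9375, -1.0000)
ω + α·dt = (0.9850, -1.5375, 0.9600)
q⊗(0,ω) = (-0.7071070, 1.7677675, -0.3535535, 0.7071070)
q' = normalize(q + ½dt·q⊗(0,ω)) = (0.6924, 0.0353, -0.0071, 0.7206)

p' = (1.7600, -1.9440, -2.2360)
q' = (0.6924, 0.0353, -0.0071, 0.7206)
v' = (1.5060, -1.0480, 1.6600)
ω' = (0.9850, -1.5375, 0.9600)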